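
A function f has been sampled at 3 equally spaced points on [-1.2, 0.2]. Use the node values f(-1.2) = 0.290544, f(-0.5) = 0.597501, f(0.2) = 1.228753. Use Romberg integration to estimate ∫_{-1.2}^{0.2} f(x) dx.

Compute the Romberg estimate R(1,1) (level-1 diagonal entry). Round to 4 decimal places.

R(0,0) (trapezoid, 1 panel, h=1.4000): 1.063508
R(1,0) (trapezoid, 2 panels, h=0.7000): 0.950005
R(1,1) = 0.950005 + (0.950005 − 1.063508)/3 = 0.912171

0.9122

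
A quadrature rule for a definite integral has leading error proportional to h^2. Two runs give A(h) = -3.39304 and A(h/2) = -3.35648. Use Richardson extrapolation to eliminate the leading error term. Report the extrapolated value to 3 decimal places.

The leading error scales as h^2; refining by a factor of 2 reduces it by 2^2 = 4.
Extrapolated value = (4·A(h/2) − A(h)) / (4 − 1)
= (4·(-3.35648) − (-3.39304)) / 3
= -10.03288 / 3 = -3.34429

-3.344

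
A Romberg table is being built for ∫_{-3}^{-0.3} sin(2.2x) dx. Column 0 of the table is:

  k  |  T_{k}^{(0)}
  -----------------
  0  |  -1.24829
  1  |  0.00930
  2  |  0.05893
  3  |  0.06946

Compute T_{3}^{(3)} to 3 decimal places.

0.073

T_{1}^{(1)} = (4·0.00930 − (-1.24829)) / 3 = 0.42850
T_{2}^{(1)} = 0.05893 + (0.05893 − 0.00930)/3 = 0.07547
T_{3}^{(1)} = 0.06946 + (0.06946 − 0.05893)/3 = 0.07297
T_{2}^{(2)} = 0.07547 + (0.07547 − 0.42850)/15 = 0.05193
T_{3}^{(2)} = (16·0.07297 − 0.07547) / 15 = 0.07280
T_{3}^{(3)} = 0.07280 + (0.07280 − 0.05193)/63 = 0.07313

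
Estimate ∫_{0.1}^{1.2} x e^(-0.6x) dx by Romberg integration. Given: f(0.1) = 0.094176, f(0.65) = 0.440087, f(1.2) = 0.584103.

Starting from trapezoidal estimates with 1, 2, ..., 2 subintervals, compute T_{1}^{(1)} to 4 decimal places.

T_{0}^{(0)} (trapezoid, 1 panel, h=1.1000): 0.373053
T_{1}^{(0)} (trapezoid, 2 panels, h=0.5500): 0.428575
T_{1}^{(1)} = 0.428575 + (0.428575 − 0.373053)/3 = 0.447082

0.4471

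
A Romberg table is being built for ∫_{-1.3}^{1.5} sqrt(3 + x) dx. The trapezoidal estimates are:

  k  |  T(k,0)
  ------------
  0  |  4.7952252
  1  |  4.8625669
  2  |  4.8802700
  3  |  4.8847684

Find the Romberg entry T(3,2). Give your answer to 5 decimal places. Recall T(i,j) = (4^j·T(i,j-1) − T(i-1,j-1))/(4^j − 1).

4.88627

Richardson extrapolation on the trapezoidal column (denominator 4−1=3):
T(2,1) = (4·4.8802700 − 4.8625669) / 3 = 4.8861710
T(3,1) = (4·4.8847684 − 4.8802700) / 3 = 4.8862679
T(3,2) = 4.8862679 + (4.8862679 − 4.8861710)/15 = 4.8862744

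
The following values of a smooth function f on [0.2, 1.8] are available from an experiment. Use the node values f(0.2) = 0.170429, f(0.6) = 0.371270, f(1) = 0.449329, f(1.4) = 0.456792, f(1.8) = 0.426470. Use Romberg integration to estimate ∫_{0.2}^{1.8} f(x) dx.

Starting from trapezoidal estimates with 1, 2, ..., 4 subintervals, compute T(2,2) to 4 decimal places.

T(0,0) (trapezoid, 1 panel, h=1.6000): 0.477519
T(1,0) (trapezoid, 2 panels, h=0.8000): 0.598223
T(2,0) (trapezoid, 4 panels, h=0.4000): 0.630336
T(1,1) = 0.598223 + (0.598223 − 0.477519)/3 = 0.638458
T(2,1) = 0.630336 + (0.630336 − 0.598223)/3 = 0.641040
T(2,2) = 0.641040 + (0.641040 − 0.638458)/15 = 0.641212

0.6412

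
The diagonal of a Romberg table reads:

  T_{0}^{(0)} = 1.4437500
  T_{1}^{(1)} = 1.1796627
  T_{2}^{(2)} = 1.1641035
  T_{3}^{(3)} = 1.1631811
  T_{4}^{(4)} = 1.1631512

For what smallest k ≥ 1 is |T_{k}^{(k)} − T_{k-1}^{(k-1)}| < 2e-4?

k = 4

|T_{1}^{(1)} − T_{0}^{(0)}| = 0.2640873 ≥ 2e-4
|T_{2}^{(2)} − T_{1}^{(1)}| = 0.0155592 ≥ 2e-4
|T_{3}^{(3)} − T_{2}^{(2)}| = 0.0009224 ≥ 2e-4
|T_{4}^{(4)} − T_{3}^{(3)}| = 0.0000299 < 2e-4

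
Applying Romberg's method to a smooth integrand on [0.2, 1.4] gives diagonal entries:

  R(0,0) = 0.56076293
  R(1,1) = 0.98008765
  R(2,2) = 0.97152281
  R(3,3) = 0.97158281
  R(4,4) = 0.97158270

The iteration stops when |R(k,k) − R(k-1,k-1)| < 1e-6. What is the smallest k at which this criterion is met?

|R(1,1) − R(0,0)| = 0.41932472 ≥ 1e-6
|R(2,2) − R(1,1)| = 0.00856484 ≥ 1e-6
|R(3,3) − R(2,2)| = 0.00006000 ≥ 1e-6
|R(4,4) − R(3,3)| = 0.00000011 < 1e-6

k = 4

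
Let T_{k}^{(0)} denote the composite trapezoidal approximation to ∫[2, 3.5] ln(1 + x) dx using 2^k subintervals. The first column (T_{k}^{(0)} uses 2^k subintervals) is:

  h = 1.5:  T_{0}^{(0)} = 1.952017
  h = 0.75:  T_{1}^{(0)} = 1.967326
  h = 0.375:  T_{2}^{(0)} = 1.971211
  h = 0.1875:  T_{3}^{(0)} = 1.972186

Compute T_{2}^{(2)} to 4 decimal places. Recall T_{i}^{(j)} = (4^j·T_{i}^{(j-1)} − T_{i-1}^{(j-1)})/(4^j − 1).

Richardson extrapolation on the trapezoidal column (denominator 4−1=3):
T_{1}^{(1)} = 1.967326 + (1.967326 − 1.952017)/3 = 1.972429
T_{2}^{(1)} = (4·1.971211 − 1.967326) / 3 = 1.972506
T_{2}^{(2)} = (16·1.972506 − 1.972429) / 15 = 1.972511

1.9725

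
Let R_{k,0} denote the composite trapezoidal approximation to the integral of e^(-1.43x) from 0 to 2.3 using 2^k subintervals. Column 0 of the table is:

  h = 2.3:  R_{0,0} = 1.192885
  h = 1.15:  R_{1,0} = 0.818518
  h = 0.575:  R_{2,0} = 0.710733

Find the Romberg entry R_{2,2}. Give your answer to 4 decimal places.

0.6735

R_{1,1} = 0.818518 + (0.818518 − 1.192885)/3 = 0.693729
R_{2,1} = 0.710733 + (0.710733 − 0.818518)/3 = 0.674805
R_{2,2} = (16·0.674805 − 0.693729) / 15 = 0.673543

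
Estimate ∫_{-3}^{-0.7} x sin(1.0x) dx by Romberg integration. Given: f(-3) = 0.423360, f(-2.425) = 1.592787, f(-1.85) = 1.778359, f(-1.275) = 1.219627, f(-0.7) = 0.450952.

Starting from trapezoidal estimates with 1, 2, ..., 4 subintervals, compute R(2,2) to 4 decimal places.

R(0,0) (trapezoid, 1 panel, h=2.3000): 1.005459
R(1,0) (trapezoid, 2 panels, h=1.1500): 2.547842
R(2,0) (trapezoid, 4 panels, h=0.5750): 2.891059
R(1,1) = 2.547842 + (2.547842 − 1.005459)/3 = 3.061970
R(2,1) = 2.891059 + (2.891059 − 2.547842)/3 = 3.005465
R(2,2) = 3.005465 + (3.005465 − 3.061970)/15 = 3.001698

3.0017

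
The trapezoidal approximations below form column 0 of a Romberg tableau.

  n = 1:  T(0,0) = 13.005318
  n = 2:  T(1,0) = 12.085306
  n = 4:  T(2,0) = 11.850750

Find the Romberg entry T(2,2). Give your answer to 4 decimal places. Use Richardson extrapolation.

T(1,1) = (4·12.085306 − 13.005318) / 3 = 11.778635
T(2,1) = 11.850750 + (11.850750 − 12.085306)/3 = 11.772565
T(2,2) = (16·11.772565 − 11.778635) / 15 = 11.772160
(Column j=1 coincides with Simpson's rule on the same nodes.)

11.7722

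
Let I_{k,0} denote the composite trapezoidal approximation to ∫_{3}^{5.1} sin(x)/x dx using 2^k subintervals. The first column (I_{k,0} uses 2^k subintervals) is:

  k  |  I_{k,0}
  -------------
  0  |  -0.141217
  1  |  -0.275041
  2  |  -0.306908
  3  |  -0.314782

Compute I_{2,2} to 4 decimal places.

-0.3174

Richardson extrapolation on the trapezoidal column (denominator 4−1=3):
I_{1,1} = -0.275041 + (-0.275041 − (-0.141217))/3 = -0.319649
I_{2,1} = (4·(-0.306908) − (-0.275041)) / 3 = -0.317530
I_{2,2} = (16·(-0.317530) − (-0.319649)) / 15 = -0.317389
(Column j=1 coincides with Simpson's rule on the same nodes.)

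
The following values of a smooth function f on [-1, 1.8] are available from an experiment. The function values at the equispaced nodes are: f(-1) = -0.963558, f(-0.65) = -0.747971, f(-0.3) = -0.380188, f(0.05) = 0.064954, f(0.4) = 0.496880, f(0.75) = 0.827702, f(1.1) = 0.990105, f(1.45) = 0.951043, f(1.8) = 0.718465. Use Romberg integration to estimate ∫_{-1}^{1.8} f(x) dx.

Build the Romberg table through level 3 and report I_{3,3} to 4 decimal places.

0.7408

I_{0,0} (trapezoid, 1 panel, h=2.8000): -0.343130
I_{1,0} (trapezoid, 2 panels, h=1.4000): 0.524067
I_{2,0} (trapezoid, 4 panels, h=0.7000): 0.688975
I_{3,0} (trapezoid, 8 panels, h=0.3500): 0.727992
I_{1,1} = 0.524067 + (0.524067 − (-0.343130))/3 = 0.813133
I_{2,1} = 0.688975 + (0.688975 − 0.524067)/3 = 0.743944
I_{3,1} = 0.727992 + (0.727992 − 0.688975)/3 = 0.740998
I_{2,2} = 0.743944 + (0.743944 − 0.813133)/15 = 0.739331
I_{3,2} = 0.740998 + (0.740998 − 0.743944)/15 = 0.740802
I_{3,3} = 0.740802 + (0.740802 − 0.739331)/63 = 0.740825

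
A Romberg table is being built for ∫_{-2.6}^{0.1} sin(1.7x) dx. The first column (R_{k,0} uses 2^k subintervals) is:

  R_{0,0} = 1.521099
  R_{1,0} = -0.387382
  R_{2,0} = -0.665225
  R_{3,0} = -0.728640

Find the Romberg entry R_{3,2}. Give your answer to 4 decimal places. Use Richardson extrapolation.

-0.7492

Richardson extrapolation on the trapezoidal column (denominator 4−1=3):
R_{2,1} = (4·(-0.665225) − (-0.387382)) / 3 = -0.757839
R_{3,1} = (4·(-0.728640) − (-0.665225)) / 3 = -0.749778
R_{3,2} = (16·(-0.749778) − (-0.757839)) / 15 = -0.749241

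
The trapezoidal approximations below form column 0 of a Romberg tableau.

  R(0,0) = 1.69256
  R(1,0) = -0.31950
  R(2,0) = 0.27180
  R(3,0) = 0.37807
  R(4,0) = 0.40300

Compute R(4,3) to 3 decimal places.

0.411

R(2,1) = 0.27180 + (0.27180 − (-0.31950))/3 = 0.46890
R(3,1) = 0.37807 + (0.37807 − 0.27180)/3 = 0.41349
R(4,1) = (4·0.40300 − 0.37807) / 3 = 0.41131
R(3,2) = 0.41349 + (0.41349 − 0.46890)/15 = 0.40980
R(4,2) = 0.41131 + (0.41131 − 0.41349)/15 = 0.41116
R(4,3) = 0.41116 + (0.41116 − 0.40980)/63 = 0.41118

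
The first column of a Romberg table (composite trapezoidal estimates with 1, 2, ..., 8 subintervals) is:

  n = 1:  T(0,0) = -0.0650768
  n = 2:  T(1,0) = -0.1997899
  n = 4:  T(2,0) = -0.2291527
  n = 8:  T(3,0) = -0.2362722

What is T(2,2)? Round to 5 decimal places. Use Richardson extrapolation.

Richardson extrapolation on the trapezoidal column (denominator 4−1=3):
T(1,1) = (4·(-0.1997899) − (-0.0650768)) / 3 = -0.2446943
T(2,1) = (4·(-0.2291527) − (-0.1997899)) / 3 = -0.2389403
T(2,2) = (16·(-0.2389403) − (-0.2446943)) / 15 = -0.2385567

-0.23856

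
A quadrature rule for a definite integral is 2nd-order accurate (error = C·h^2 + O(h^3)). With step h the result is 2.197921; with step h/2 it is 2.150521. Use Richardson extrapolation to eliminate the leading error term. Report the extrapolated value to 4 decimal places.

The leading error scales as h^2; refining by a factor of 2 reduces it by 2^2 = 4.
Extrapolated value = (4·A(h/2) − A(h)) / (4 − 1)
= (4·2.150521 − 2.197921) / 3
= 6.404163 / 3 = 2.134721

2.1347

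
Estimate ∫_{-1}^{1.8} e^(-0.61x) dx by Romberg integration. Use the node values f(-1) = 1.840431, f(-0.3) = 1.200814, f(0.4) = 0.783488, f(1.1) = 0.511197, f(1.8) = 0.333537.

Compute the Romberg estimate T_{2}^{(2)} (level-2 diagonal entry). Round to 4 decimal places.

2.4703

T_{0}^{(0)} (trapezoid, 1 panel, h=2.8000): 3.043555
T_{1}^{(0)} (trapezoid, 2 panels, h=1.4000): 2.618661
T_{2}^{(0)} (trapezoid, 4 panels, h=0.7000): 2.507738
T_{1}^{(1)} = 2.618661 + (2.618661 − 3.043555)/3 = 2.477030
T_{2}^{(1)} = 2.507738 + (2.507738 − 2.618661)/3 = 2.470764
T_{2}^{(2)} = 2.470764 + (2.470764 − 2.477030)/15 = 2.470346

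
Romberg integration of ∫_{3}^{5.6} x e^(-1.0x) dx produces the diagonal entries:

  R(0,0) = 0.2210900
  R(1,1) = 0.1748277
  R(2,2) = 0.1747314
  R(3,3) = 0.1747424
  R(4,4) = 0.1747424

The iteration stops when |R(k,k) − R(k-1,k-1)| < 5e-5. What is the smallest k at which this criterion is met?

k = 3

|R(1,1) − R(0,0)| = 0.0462623 ≥ 5e-5
|R(2,2) − R(1,1)| = 0.0000963 ≥ 5e-5
|R(3,3) − R(2,2)| = 0.0000110 < 5e-5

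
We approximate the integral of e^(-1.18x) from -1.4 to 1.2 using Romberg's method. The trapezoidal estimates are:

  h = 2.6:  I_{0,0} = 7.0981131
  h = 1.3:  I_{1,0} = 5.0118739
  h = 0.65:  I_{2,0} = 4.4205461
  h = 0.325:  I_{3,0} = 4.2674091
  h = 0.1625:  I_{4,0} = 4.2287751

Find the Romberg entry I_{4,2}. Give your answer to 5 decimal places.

4.21587

Richardson extrapolation on the trapezoidal column (denominator 4−1=3):
I_{3,1} = 4.2674091 + (4.2674091 − 4.4205461)/3 = 4.2163634
I_{4,1} = (4·4.2287751 − 4.2674091) / 3 = 4.2158971
I_{4,2} = (16·4.2158971 − 4.2163634) / 15 = 4.2158660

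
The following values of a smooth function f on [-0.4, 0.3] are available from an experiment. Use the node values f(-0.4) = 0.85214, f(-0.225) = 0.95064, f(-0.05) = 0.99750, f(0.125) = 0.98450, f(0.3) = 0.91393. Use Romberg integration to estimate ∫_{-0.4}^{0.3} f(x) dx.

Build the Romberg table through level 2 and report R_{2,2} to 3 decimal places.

R_{0,0} (trapezoid, 1 panel, h=0.7000): 0.61812
R_{1,0} (trapezoid, 2 panels, h=0.3500): 0.65819
R_{2,0} (trapezoid, 4 panels, h=0.1750): 0.66774
R_{1,1} = 0.65819 + (0.65819 − 0.61812)/3 = 0.67155
R_{2,1} = 0.66774 + (0.66774 − 0.65819)/3 = 0.67092
R_{2,2} = 0.67092 + (0.67092 − 0.67155)/15 = 0.67088

0.671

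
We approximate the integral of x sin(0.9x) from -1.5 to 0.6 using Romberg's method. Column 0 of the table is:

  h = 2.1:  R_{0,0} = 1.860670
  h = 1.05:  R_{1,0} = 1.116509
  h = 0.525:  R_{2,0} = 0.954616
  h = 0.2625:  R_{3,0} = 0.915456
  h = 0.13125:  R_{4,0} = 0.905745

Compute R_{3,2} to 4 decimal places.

Richardson extrapolation on the trapezoidal column (denominator 4−1=3):
R_{2,1} = (4·0.954616 − 1.116509) / 3 = 0.900652
R_{3,1} = 0.915456 + (0.915456 − 0.954616)/3 = 0.902403
R_{3,2} = 0.902403 + (0.902403 − 0.900652)/15 = 0.902520

0.9025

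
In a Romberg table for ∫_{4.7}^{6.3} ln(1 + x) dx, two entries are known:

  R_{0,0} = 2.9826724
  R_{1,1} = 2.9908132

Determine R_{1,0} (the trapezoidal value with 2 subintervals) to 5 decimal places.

2.98878

From R_{1,1} = (4·R_{1,0} − R_{0,0})/3, solve for R_{1,0}:
4·R_{1,0} = 3·2.9908132 + 2.9826724 = 11.9551120
R_{1,0} = 2.9887780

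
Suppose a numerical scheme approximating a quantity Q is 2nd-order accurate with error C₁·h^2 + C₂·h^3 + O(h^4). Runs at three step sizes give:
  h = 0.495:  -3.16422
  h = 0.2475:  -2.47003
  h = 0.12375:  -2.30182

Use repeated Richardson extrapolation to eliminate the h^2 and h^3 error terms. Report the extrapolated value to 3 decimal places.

-2.247

First eliminate the h^2 term (factor 2^2 = 4):
  B₁ = (4·(-2.47003) − (-3.16422))/3 = -2.23863
  B₂ = (4·(-2.30182) − (-2.47003))/3 = -2.24575
Then eliminate the h^3 term (factor 2^3 = 8):
  (8·(-2.24575) − (-2.23863))/7 = -2.24677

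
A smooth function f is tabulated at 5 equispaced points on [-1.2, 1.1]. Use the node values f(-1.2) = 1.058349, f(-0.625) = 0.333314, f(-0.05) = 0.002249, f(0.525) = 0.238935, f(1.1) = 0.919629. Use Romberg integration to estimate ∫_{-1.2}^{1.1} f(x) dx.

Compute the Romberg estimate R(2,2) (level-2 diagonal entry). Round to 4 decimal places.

0.8225

R(0,0) (trapezoid, 1 panel, h=2.3000): 2.274675
R(1,0) (trapezoid, 2 panels, h=1.1500): 1.139924
R(2,0) (trapezoid, 4 panels, h=0.5750): 0.899005
R(1,1) = 1.139924 + (1.139924 − 2.274675)/3 = 0.761674
R(2,1) = 0.899005 + (0.899005 − 1.139924)/3 = 0.818699
R(2,2) = 0.818699 + (0.818699 − 0.761674)/15 = 0.822501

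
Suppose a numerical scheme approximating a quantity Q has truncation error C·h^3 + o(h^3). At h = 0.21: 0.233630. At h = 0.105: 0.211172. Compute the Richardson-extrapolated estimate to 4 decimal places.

0.2080

The leading error scales as h^3; refining by a factor of 2 reduces it by 2^3 = 8.
Extrapolated value = (8·A(h/2) − A(h)) / (8 − 1)
= (8·0.211172 − 0.233630) / 7
= 1.455746 / 7 = 0.207964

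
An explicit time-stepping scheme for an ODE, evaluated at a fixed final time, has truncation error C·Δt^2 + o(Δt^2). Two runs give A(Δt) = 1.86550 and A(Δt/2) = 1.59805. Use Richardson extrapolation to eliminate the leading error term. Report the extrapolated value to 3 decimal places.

1.509

The leading error scales as Δt^2; refining by a factor of 2 reduces it by 2^2 = 4.
Extrapolated value = (4·A(Δt/2) − A(Δt)) / (4 − 1)
= (4·1.59805 − 1.86550) / 3
= 4.52670 / 3 = 1.50890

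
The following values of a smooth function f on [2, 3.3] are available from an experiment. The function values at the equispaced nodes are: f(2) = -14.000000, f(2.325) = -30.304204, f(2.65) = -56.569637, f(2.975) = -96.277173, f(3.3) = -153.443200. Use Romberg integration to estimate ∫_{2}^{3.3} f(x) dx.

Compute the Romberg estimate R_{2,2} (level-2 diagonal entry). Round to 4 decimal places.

R_{0,0} (trapezoid, 1 panel, h=1.3000): -108.838080
R_{1,0} (trapezoid, 2 panels, h=0.6500): -91.189304
R_{2,0} (trapezoid, 4 panels, h=0.3250): -86.733600
R_{1,1} = -91.189304 + (-91.189304 − (-108.838080))/3 = -85.306379
R_{2,1} = -86.733600 + (-86.733600 − (-91.189304))/3 = -85.248365
R_{2,2} = -85.248365 + (-85.248365 − (-85.306379))/15 = -85.244497

-85.2445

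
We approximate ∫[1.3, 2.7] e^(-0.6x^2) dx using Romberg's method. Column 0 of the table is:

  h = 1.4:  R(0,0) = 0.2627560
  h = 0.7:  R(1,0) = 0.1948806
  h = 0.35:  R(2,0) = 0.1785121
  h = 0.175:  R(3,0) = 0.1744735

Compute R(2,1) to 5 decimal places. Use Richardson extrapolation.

0.17306

R(2,1) = 0.1785121 + (0.1785121 − 0.1948806)/3 = 0.1730559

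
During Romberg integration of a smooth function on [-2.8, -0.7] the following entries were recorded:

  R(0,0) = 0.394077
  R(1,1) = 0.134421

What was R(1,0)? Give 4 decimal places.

From R(1,1) = (4·R(1,0) − R(0,0))/3, solve for R(1,0):
4·R(1,0) = 3·0.134421 + 0.394077 = 0.797340
R(1,0) = 0.199335

0.1993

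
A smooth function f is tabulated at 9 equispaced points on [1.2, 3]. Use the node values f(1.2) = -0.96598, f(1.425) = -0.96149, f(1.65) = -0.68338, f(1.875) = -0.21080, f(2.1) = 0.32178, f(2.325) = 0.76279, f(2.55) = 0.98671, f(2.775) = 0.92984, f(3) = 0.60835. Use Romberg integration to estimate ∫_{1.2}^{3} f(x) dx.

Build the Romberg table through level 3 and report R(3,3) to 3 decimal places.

R(0,0) (trapezoid, 1 panel, h=1.8000): -0.32187
R(1,0) (trapezoid, 2 panels, h=0.9000): 0.12867
R(2,0) (trapezoid, 4 panels, h=0.4500): 0.20083
R(3,0) (trapezoid, 8 panels, h=0.2250): 0.21749
R(1,1) = 0.12867 + (0.12867 − (-0.32187))/3 = 0.27885
R(2,1) = 0.20083 + (0.20083 − 0.12867)/3 = 0.22488
R(3,1) = 0.21749 + (0.21749 − 0.20083)/3 = 0.22304
R(2,2) = 0.22488 + (0.22488 − 0.27885)/15 = 0.22128
R(3,2) = 0.22304 + (0.22304 − 0.22488)/15 = 0.22292
R(3,3) = 0.22292 + (0.22292 − 0.22128)/63 = 0.22295

0.223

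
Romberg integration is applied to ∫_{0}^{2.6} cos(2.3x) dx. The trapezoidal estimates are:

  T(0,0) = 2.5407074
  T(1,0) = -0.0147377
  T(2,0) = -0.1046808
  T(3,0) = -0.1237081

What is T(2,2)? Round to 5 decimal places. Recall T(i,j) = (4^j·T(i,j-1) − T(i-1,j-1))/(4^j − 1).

-0.08587

T(1,1) = -0.0147377 + (-0.0147377 − 2.5407074)/3 = -0.8665527
T(2,1) = -0.1046808 + (-0.1046808 − (-0.0147377))/3 = -0.1346618
T(2,2) = -0.1346618 + (-0.1346618 − (-0.8665527))/15 = -0.0858691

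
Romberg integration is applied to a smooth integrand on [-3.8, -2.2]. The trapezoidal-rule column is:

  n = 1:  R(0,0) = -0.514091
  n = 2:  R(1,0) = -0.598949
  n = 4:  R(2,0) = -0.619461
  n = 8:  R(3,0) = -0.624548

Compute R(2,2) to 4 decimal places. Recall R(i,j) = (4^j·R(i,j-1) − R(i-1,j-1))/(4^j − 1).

-0.6262

R(1,1) = -0.598949 + (-0.598949 − (-0.514091))/3 = -0.627235
R(2,1) = (4·(-0.619461) − (-0.598949)) / 3 = -0.626298
R(2,2) = -0.626298 + (-0.626298 − (-0.627235))/15 = -0.626236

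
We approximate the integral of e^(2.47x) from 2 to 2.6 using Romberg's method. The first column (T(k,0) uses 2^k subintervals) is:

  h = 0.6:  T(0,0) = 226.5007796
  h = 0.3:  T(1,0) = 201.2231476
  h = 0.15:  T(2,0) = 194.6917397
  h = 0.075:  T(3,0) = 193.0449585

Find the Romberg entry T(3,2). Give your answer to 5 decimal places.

T(2,1) = 194.6917397 + (194.6917397 − 201.2231476)/3 = 192.5146037
T(3,1) = 193.0449585 + (193.0449585 − 194.6917397)/3 = 192.4960314
T(3,2) = (16·192.4960314 − 192.5146037) / 15 = 192.4947932

192.49479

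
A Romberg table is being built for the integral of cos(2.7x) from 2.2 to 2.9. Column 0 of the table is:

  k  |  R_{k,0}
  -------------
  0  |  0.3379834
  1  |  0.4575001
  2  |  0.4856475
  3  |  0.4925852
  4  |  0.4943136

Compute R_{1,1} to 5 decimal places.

R_{1,1} = 0.4575001 + (0.4575001 − 0.3379834)/3 = 0.4973390

0.49734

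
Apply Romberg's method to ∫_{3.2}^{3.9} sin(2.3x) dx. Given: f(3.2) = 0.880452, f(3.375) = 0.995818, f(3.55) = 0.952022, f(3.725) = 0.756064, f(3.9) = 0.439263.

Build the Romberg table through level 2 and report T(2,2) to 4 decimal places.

T(0,0) (trapezoid, 1 panel, h=0.7000): 0.461900
T(1,0) (trapezoid, 2 panels, h=0.3500): 0.564158
T(2,0) (trapezoid, 4 panels, h=0.1750): 0.588658
T(1,1) = 0.564158 + (0.564158 − 0.461900)/3 = 0.598244
T(2,1) = 0.588658 + (0.588658 − 0.564158)/3 = 0.596825
T(2,2) = 0.596825 + (0.596825 − 0.598244)/15 = 0.596730

0.5967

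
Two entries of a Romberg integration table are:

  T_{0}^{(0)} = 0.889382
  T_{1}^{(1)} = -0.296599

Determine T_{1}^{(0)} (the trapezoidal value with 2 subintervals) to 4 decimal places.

-0.0001

From T_{1}^{(1)} = (4·T_{1}^{(0)} − T_{0}^{(0)})/3, solve for T_{1}^{(0)}:
4·T_{1}^{(0)} = 3·(-0.296599) + 0.889382 = -0.000415
T_{1}^{(0)} = -0.000104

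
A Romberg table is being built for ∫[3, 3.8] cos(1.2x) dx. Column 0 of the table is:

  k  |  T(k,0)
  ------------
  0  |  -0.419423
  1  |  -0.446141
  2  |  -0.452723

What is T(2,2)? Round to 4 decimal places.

Richardson extrapolation on the trapezoidal column (denominator 4−1=3):
T(1,1) = -0.446141 + (-0.446141 − (-0.419423))/3 = -0.455047
T(2,1) = -0.452723 + (-0.452723 − (-0.446141))/3 = -0.454917
T(2,2) = (16·(-0.454917) − (-0.455047)) / 15 = -0.454908

-0.4549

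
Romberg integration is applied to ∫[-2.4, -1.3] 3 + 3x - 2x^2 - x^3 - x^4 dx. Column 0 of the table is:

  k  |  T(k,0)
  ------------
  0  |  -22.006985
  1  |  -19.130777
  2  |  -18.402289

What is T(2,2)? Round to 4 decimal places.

-18.1586

Richardson extrapolation on the trapezoidal column (denominator 4−1=3):
T(1,1) = -19.130777 + (-19.130777 − (-22.006985))/3 = -18.172041
T(2,1) = (4·(-18.402289) − (-19.130777)) / 3 = -18.159460
T(2,2) = -18.159460 + (-18.159460 − (-18.172041))/15 = -18.158621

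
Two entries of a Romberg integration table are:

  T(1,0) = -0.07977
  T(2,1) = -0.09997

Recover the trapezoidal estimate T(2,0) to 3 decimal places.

From T(2,1) = (4·T(2,0) − T(1,0))/3, solve for T(2,0):
4·T(2,0) = 3·(-0.09997) + (-0.07977) = -0.37968
T(2,0) = -0.09492

-0.095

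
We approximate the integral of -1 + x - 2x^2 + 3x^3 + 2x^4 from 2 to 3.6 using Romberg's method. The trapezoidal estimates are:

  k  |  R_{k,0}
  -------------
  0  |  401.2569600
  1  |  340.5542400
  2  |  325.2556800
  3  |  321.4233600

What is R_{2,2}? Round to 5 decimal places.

Richardson extrapolation on the trapezoidal column (denominator 4−1=3):
R_{1,1} = 340.5542400 + (340.5542400 − 401.2569600)/3 = 320.3200000
R_{2,1} = 325.2556800 + (325.2556800 − 340.5542400)/3 = 320.1561600
R_{2,2} = (16·320.1561600 − 320.3200000) / 15 = 320.1452373
(Column j=1 coincides with Simpson's rule on the same nodes.)

320.14524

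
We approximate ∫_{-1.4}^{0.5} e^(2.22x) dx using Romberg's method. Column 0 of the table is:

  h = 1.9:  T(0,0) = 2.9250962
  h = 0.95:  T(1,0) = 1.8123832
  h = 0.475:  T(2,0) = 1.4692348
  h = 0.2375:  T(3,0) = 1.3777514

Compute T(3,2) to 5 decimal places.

1.34675

T(2,1) = (4·1.4692348 − 1.8123832) / 3 = 1.3548520
T(3,1) = 1.3777514 + (1.3777514 − 1.4692348)/3 = 1.3472569
T(3,2) = (16·1.3472569 − 1.3548520) / 15 = 1.3467506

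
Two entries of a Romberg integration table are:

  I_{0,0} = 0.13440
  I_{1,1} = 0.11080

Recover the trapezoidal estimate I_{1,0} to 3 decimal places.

0.117

From I_{1,1} = (4·I_{1,0} − I_{0,0})/3, solve for I_{1,0}:
4·I_{1,0} = 3·0.11080 + 0.13440 = 0.46680
I_{1,0} = 0.11670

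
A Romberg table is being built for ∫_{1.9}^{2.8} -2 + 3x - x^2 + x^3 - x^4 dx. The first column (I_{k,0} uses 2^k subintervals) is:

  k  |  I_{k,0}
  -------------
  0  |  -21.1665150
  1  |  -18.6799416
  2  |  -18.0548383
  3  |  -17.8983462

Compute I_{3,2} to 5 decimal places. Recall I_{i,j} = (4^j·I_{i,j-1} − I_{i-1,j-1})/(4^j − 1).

Richardson extrapolation on the trapezoidal column (denominator 4−1=3):
I_{2,1} = -18.0548383 + (-18.0548383 − (-18.6799416))/3 = -17.8464705
I_{3,1} = (4·(-17.8983462) − (-18.0548383)) / 3 = -17.8461822
I_{3,2} = (16·(-17.8461822) − (-17.8464705)) / 15 = -17.8461630

-17.84616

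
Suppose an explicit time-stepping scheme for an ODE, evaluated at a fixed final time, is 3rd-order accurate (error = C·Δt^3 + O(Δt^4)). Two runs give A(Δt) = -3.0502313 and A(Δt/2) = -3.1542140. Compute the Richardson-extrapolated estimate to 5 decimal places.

The leading error scales as Δt^3; refining by a factor of 2 reduces it by 2^3 = 8.
Extrapolated value = (8·A(Δt/2) − A(Δt)) / (8 − 1)
= (8·(-3.1542140) − (-3.0502313)) / 7
= -22.1834807 / 7 = -3.1690687

-3.16907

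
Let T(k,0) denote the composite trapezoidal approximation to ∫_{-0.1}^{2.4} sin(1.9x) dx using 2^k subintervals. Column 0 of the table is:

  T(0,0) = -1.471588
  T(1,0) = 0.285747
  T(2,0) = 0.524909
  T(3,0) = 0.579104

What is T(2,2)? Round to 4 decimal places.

Richardson extrapolation on the trapezoidal column (denominator 4−1=3):
T(1,1) = (4·0.285747 − (-1.471588)) / 3 = 0.871525
T(2,1) = (4·0.524909 − 0.285747) / 3 = 0.604630
T(2,2) = (16·0.604630 − 0.871525) / 15 = 0.586837
(Column j=1 coincides with Simpson's rule on the same nodes.)

0.5868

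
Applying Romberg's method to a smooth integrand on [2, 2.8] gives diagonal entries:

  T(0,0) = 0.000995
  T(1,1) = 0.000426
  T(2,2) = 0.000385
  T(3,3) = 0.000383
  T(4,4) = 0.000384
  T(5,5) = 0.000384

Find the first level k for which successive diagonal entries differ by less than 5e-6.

|T(1,1) − T(0,0)| = 0.000569 ≥ 5e-6
|T(2,2) − T(1,1)| = 0.000041 ≥ 5e-6
|T(3,3) − T(2,2)| = 0.000002 < 5e-6

k = 3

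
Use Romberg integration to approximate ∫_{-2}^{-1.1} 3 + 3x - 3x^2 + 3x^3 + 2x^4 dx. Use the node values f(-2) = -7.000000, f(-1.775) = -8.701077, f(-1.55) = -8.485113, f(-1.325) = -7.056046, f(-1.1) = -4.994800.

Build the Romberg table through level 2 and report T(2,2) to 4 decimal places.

-6.9001

T(0,0) (trapezoid, 1 panel, h=0.9000): -5.397660
T(1,0) (trapezoid, 2 panels, h=0.4500): -6.517131
T(2,0) (trapezoid, 4 panels, h=0.2250): -6.803918
T(1,1) = -6.517131 + (-6.517131 − (-5.397660))/3 = -6.890288
T(2,1) = -6.803918 + (-6.803918 − (-6.517131))/3 = -6.899514
T(2,2) = -6.899514 + (-6.899514 − (-6.890288))/15 = -6.900129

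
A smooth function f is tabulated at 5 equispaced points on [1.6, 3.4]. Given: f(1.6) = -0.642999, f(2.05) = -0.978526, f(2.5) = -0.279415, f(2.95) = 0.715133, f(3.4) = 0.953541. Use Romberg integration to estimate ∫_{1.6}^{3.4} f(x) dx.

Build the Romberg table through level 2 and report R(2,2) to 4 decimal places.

-0.1922

R(0,0) (trapezoid, 1 panel, h=1.8000): 0.279488
R(1,0) (trapezoid, 2 panels, h=0.9000): -0.111730
R(2,0) (trapezoid, 4 panels, h=0.4500): -0.174392
R(1,1) = -0.111730 + (-0.111730 − 0.279488)/3 = -0.242136
R(2,1) = -0.174392 + (-0.174392 − (-0.111730))/3 = -0.195279
R(2,2) = -0.195279 + (-0.195279 − (-0.242136))/15 = -0.192155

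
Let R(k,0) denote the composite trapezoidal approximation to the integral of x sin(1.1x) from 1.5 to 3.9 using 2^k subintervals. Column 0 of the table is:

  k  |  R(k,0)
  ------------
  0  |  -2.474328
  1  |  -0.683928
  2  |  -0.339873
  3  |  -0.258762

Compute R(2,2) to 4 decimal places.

R(1,1) = (4·(-0.683928) − (-2.474328)) / 3 = -0.087128
R(2,1) = (4·(-0.339873) − (-0.683928)) / 3 = -0.225188
R(2,2) = -0.225188 + (-0.225188 − (-0.087128))/15 = -0.234392

-0.2344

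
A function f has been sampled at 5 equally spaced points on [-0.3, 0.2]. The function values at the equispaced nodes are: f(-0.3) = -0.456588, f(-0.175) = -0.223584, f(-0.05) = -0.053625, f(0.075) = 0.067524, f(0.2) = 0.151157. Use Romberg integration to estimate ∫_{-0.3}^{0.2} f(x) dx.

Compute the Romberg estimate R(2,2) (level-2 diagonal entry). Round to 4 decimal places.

R(0,0) (trapezoid, 1 panel, h=0.5000): -0.076358
R(1,0) (trapezoid, 2 panels, h=0.2500): -0.051585
R(2,0) (trapezoid, 4 panels, h=0.1250): -0.045300
R(1,1) = -0.051585 + (-0.051585 − (-0.076358))/3 = -0.043327
R(2,1) = -0.045300 + (-0.045300 − (-0.051585))/3 = -0.043205
R(2,2) = -0.043205 + (-0.043205 − (-0.043327))/15 = -0.043197

-0.0432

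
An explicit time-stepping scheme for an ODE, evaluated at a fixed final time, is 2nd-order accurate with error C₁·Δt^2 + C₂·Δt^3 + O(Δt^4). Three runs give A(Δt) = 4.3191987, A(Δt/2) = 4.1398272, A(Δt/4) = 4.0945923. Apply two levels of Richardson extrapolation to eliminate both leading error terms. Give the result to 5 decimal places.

4.07944

First eliminate the Δt^2 term (factor 2^2 = 4):
  B₁ = (4·4.1398272 − 4.3191987)/3 = 4.0800367
  B₂ = (4·4.0945923 − 4.1398272)/3 = 4.0795140
Then eliminate the Δt^3 term (factor 2^3 = 8):
  (8·4.0795140 − 4.0800367)/7 = 4.0794393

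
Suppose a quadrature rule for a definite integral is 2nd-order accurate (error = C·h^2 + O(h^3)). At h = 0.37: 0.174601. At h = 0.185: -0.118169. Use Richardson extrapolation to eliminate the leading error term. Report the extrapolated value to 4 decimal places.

Extrapolated value = (4·A(h/2) − A(h)) / (4 − 1)
= (4·(-0.118169) − 0.174601) / 3
= -0.647277 / 3 = -0.215759

-0.2158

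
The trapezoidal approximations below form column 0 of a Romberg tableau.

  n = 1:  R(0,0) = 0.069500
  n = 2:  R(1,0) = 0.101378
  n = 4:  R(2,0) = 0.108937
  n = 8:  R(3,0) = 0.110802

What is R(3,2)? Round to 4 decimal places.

0.1114

R(2,1) = (4·0.108937 − 0.101378) / 3 = 0.111457
R(3,1) = (4·0.110802 − 0.108937) / 3 = 0.111424
R(3,2) = 0.111424 + (0.111424 − 0.111457)/15 = 0.111422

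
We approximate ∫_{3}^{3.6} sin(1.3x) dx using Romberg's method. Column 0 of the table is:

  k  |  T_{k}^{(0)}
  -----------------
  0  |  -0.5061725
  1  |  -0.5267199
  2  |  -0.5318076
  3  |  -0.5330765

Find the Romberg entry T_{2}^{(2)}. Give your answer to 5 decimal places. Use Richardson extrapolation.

-0.53350

Richardson extrapolation on the trapezoidal column (denominator 4−1=3):
T_{1}^{(1)} = -0.5267199 + (-0.5267199 − (-0.5061725))/3 = -0.5335690
T_{2}^{(1)} = -0.5318076 + (-0.5318076 − (-0.5267199))/3 = -0.5335035
T_{2}^{(2)} = (16·(-0.5335035) − (-0.5335690)) / 15 = -0.5334991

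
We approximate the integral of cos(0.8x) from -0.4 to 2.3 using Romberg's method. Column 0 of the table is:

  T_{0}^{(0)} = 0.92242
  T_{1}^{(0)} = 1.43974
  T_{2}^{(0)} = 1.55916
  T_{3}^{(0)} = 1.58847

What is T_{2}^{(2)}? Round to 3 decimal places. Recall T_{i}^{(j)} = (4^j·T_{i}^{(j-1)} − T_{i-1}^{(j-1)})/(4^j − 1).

1.598

T_{1}^{(1)} = (4·1.43974 − 0.92242) / 3 = 1.61218
T_{2}^{(1)} = (4·1.55916 − 1.43974) / 3 = 1.59897
T_{2}^{(2)} = (16·1.59897 − 1.61218) / 15 = 1.59809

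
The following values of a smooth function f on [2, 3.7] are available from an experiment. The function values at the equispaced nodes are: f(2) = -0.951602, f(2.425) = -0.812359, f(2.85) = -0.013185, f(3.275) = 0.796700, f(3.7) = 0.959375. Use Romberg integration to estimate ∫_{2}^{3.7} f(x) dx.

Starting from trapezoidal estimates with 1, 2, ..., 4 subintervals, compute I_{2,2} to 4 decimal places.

I_{0,0} (trapezoid, 1 panel, h=1.7000): 0.006607
I_{1,0} (trapezoid, 2 panels, h=0.8500): -0.007904
I_{2,0} (trapezoid, 4 panels, h=0.4250): -0.010607
I_{1,1} = -0.007904 + (-0.007904 − 0.006607)/3 = -0.012741
I_{2,1} = -0.010607 + (-0.010607 − (-0.007904))/3 = -0.011508
I_{2,2} = -0.011508 + (-0.011508 − (-0.012741))/15 = -0.011426

-0.0114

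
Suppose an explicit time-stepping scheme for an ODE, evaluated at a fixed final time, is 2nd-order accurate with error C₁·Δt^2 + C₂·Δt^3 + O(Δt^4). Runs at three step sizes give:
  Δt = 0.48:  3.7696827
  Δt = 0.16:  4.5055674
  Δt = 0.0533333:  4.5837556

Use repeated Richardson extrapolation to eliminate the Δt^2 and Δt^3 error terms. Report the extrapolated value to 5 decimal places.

4.59337

First eliminate the Δt^2 term (factor 3^2 = 9):
  B₁ = (9·4.5055674 − 3.7696827)/8 = 4.5975530
  B₂ = (9·4.5837556 − 4.5055674)/8 = 4.5935291
Then eliminate the Δt^3 term (factor 3^3 = 27):
  (27·4.5935291 − 4.5975530)/26 = 4.5933743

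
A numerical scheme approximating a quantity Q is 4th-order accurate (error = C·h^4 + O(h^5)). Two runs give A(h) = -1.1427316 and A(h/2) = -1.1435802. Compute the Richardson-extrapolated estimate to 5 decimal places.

-1.14364

Extrapolated value = (16·A(h/2) − A(h)) / (16 − 1)
= (16·(-1.1435802) − (-1.1427316)) / 15
= -17.1545516 / 15 = -1.1436368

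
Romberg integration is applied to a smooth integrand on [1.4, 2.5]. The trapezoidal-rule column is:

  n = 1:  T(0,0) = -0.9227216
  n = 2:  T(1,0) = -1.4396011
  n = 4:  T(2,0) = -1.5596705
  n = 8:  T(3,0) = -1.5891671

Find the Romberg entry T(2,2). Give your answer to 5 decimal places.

T(1,1) = -1.4396011 + (-1.4396011 − (-0.9227216))/3 = -1.6118943
T(2,1) = -1.5596705 + (-1.5596705 − (-1.4396011))/3 = -1.5996936
T(2,2) = (16·(-1.5996936) − (-1.6118943)) / 15 = -1.5988802

-1.59888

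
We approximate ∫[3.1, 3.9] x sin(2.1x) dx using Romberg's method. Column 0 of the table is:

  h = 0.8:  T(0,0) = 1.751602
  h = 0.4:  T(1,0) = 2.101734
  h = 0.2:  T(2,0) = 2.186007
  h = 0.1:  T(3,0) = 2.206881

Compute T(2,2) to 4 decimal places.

2.2138

Richardson extrapolation on the trapezoidal column (denominator 4−1=3):
T(1,1) = 2.101734 + (2.101734 − 1.751602)/3 = 2.218445
T(2,1) = (4·2.186007 − 2.101734) / 3 = 2.214098
T(2,2) = 2.214098 + (2.214098 − 2.218445)/15 = 2.213808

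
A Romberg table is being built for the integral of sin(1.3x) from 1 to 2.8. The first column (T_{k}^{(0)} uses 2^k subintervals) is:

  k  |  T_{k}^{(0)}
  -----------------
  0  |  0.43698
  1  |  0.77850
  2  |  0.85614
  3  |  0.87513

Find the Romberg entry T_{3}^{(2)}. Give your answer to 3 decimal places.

Richardson extrapolation on the trapezoidal column (denominator 4−1=3):
T_{2}^{(1)} = (4·0.85614 − 0.77850) / 3 = 0.88202
T_{3}^{(1)} = (4·0.87513 − 0.85614) / 3 = 0.88146
T_{3}^{(2)} = 0.88146 + (0.88146 − 0.88202)/15 = 0.88142
(Column j=1 coincides with Simpson's rule on the same nodes.)

0.881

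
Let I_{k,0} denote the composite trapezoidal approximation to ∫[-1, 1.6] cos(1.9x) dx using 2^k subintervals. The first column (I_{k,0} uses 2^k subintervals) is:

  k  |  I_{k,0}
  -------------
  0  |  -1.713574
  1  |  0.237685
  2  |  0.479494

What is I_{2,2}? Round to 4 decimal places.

0.5382

Richardson extrapolation on the trapezoidal column (denominator 4−1=3):
I_{1,1} = (4·0.237685 − (-1.713574)) / 3 = 0.888105
I_{2,1} = (4·0.479494 − 0.237685) / 3 = 0.560097
I_{2,2} = (16·0.560097 − 0.888105) / 15 = 0.538230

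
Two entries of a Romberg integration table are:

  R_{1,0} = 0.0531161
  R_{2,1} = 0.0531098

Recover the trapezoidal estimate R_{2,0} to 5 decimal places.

From R_{2,1} = (4·R_{2,0} − R_{1,0})/3, solve for R_{2,0}:
4·R_{2,0} = 3·0.0531098 + 0.0531161 = 0.2124455
R_{2,0} = 0.0531114

0.05311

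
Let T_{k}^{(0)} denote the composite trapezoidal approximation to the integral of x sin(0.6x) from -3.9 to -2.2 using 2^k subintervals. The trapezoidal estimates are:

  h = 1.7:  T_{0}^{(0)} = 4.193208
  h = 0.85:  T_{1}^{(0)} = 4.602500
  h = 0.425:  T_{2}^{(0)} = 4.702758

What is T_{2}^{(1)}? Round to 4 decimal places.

4.7362

T_{2}^{(1)} = (4·4.702758 − 4.602500) / 3 = 4.736177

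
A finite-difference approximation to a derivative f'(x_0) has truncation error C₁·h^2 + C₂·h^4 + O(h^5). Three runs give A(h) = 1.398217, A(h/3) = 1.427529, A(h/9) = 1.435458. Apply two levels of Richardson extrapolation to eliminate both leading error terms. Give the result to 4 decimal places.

1.4365

First eliminate the h^2 term (factor 3^2 = 9):
  B₁ = (9·1.427529 − 1.398217)/8 = 1.431193
  B₂ = (9·1.435458 − 1.427529)/8 = 1.436449
Then eliminate the h^4 term (factor 3^4 = 81):
  (81·1.436449 − 1.431193)/80 = 1.436515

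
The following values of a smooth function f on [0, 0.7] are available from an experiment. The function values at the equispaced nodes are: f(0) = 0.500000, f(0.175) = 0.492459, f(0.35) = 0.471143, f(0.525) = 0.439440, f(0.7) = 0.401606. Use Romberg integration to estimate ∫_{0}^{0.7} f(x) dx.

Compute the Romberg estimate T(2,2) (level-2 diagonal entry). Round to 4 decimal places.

T(0,0) (trapezoid, 1 panel, h=0.7000): 0.315562
T(1,0) (trapezoid, 2 panels, h=0.3500): 0.322681
T(2,0) (trapezoid, 4 panels, h=0.1750): 0.324423
T(1,1) = 0.322681 + (0.322681 − 0.315562)/3 = 0.325054
T(2,1) = 0.324423 + (0.324423 − 0.322681)/3 = 0.325004
T(2,2) = 0.325004 + (0.325004 − 0.325054)/15 = 0.325001

0.3250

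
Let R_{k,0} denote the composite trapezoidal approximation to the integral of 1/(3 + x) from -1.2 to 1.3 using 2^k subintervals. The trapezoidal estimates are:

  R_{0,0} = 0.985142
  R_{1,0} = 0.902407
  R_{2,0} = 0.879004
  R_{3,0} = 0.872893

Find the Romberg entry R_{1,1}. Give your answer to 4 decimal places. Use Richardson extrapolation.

Richardson extrapolation on the trapezoidal column (denominator 4−1=3):
R_{1,1} = (4·0.902407 − 0.985142) / 3 = 0.874829
(Column j=1 coincides with Simpson's rule on the same nodes.)

0.8748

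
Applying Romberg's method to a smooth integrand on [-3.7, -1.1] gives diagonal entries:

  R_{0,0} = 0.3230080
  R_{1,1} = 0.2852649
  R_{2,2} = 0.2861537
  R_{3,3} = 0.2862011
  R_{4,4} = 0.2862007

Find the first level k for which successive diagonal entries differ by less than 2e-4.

|R_{1,1} − R_{0,0}| = 0.0377431 ≥ 2e-4
|R_{2,2} − R_{1,1}| = 0.0008888 ≥ 2e-4
|R_{3,3} − R_{2,2}| = 0.0000474 < 2e-4

k = 3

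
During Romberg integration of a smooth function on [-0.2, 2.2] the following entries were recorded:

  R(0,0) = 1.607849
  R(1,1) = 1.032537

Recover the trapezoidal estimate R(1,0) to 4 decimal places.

From R(1,1) = (4·R(1,0) − R(0,0))/3, solve for R(1,0):
4·R(1,0) = 3·1.032537 + 1.607849 = 4.705460
R(1,0) = 1.176365

1.1764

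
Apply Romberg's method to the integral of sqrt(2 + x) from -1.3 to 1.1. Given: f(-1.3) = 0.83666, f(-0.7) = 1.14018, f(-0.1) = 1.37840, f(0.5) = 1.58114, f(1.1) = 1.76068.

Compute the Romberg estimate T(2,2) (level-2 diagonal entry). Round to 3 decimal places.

T(0,0) (trapezoid, 1 panel, h=2.4000): 3.11681
T(1,0) (trapezoid, 2 panels, h=1.2000): 3.21248
T(2,0) (trapezoid, 4 panels, h=0.6000): 3.23903
T(1,1) = 3.21248 + (3.21248 − 3.11681)/3 = 3.24437
T(2,1) = 3.23903 + (3.23903 − 3.21248)/3 = 3.24788
T(2,2) = 3.24788 + (3.24788 − 3.24437)/15 = 3.24811

3.248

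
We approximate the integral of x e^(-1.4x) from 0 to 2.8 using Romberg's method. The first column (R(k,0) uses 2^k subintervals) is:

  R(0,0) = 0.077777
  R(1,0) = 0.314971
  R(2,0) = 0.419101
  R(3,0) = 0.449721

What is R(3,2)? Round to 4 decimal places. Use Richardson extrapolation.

0.4603

Richardson extrapolation on the trapezoidal column (denominator 4−1=3):
R(2,1) = (4·0.419101 − 0.314971) / 3 = 0.453811
R(3,1) = 0.449721 + (0.449721 − 0.419101)/3 = 0.459928
R(3,2) = 0.459928 + (0.459928 − 0.453811)/15 = 0.460336
(Column j=1 coincides with Simpson's rule on the same nodes.)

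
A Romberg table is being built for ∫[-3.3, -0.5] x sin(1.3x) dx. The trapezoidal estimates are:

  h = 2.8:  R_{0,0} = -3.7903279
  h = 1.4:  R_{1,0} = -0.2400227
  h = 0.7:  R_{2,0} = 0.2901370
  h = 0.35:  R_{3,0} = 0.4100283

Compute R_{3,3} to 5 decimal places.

0.44909

R_{1,1} = -0.2400227 + (-0.2400227 − (-3.7903279))/3 = 0.9434124
R_{2,1} = (4·0.2901370 − (-0.2400227)) / 3 = 0.4668569
R_{3,1} = (4·0.4100283 − 0.2901370) / 3 = 0.4499921
R_{2,2} = 0.4668569 + (0.4668569 − 0.9434124)/15 = 0.4350865
R_{3,2} = 0.4499921 + (0.4499921 − 0.4668569)/15 = 0.4488678
R_{3,3} = 0.4488678 + (0.4488678 − 0.4350865)/63 = 0.4490866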